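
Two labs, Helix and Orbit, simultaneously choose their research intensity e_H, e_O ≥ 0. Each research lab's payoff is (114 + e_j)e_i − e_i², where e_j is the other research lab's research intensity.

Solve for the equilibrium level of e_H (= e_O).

Helix's payoff is (114 + e_O)e_H − e_H².
∂π/∂e_H = 114 + e_O − 2e_H = 0, so e_H = 57 + 0.5e_O.
By symmetry e_O = e_H; substituting into the reaction function, 0.5e_H = 57 and e_H = 114.

114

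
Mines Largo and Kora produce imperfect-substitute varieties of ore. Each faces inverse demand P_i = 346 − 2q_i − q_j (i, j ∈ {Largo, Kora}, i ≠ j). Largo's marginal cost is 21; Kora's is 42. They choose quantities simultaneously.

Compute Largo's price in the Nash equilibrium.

Mine Largo's profit: π = q_{Largo}(346 − 2q_{Largo} − q_{Kora}) − 21q_{Largo}.
∂π/∂q_{Largo} = 325 − 4q_{Largo} − q_{Kora} = 0 ⇒ q_{Largo} = 81.25 − 0.25q_{Kora}.
Similarly q_{Kora} = 76 − 0.25q_{Largo}.
Solving the two reaction functions simultaneously: (1 − (−0.25)(−0.25))q_{Largo} = 81.25 − 0.25·76, so 0.9375q_{Largo} = 62.25 and q_{Largo} = 66.4.
Then q_{Kora} = 76 − 0.25·66.4 = 59.4.
P_{Largo} = 346 − 2·66.4 − 59.4 = 153.8.

153.8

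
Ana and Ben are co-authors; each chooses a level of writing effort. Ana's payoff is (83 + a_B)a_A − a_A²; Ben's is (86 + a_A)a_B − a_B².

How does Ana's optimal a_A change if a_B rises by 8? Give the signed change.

Expanding Ana's payoff: 83a_A + a_Ba_A − a_A².
∂π/∂a_A = 83 + a_B − 2a_A = 0, so a_A = 41.5 + 0.5a_B.
The reaction-function slope is 0.5, so an 8-unit rise in a_B moves a_A by 0.5 × 8 = 4. Ana's best response rises — the actions are strategic complements.

4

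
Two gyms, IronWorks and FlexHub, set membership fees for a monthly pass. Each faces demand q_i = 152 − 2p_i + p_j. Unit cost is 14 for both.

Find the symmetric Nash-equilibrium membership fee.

60

IronWorks's profit: π = (p_{IronWorks} − 14)(152 − 2p_{IronWorks} + p_{FlexHub}).
∂π/∂p_{IronWorks} = 180 − 4p_{IronWorks} + p_{FlexHub} = 0 ⇒ p_{IronWorks} = 45 + 0.25p_{FlexHub}.
Setting p_{IronWorks} = p_{FlexHub} in the reaction function: p_{IronWorks} = 45 + 0.25p_{IronWorks}, so p_{IronWorks} = 45 / 0.75 = 60.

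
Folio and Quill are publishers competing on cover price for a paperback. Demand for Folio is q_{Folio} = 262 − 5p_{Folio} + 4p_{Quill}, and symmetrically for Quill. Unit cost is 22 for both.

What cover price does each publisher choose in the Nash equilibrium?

62

Folio's profit: π = (p_{Folio} − 22)(262 − 5p_{Folio} + 4p_{Quill}).
∂π/∂p_{Folio} = 372 − 10p_{Folio} + 4p_{Quill} = 0 ⇒ p_{Folio} = 37.2 + 0.4p_{Quill}.
The game is symmetric, so in equilibrium p_{Quill} = p_{Folio}: the reaction function gives 0.6p_{Folio} = 37.2, hence p_{Folio} = 62.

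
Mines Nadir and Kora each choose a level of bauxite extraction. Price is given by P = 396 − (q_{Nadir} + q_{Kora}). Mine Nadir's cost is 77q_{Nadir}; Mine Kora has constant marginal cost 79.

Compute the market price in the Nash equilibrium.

Mine Nadir's profit: π = q_{Nadir}(396 − (q_{Nadir} + q_{Kora})) − 77q_{Nadir}.
∂π/∂q_{Nadir} = 319 − 2q_{Nadir} − q_{Kora} = 0, so q_{Nadir} = 159.5 − 0.5q_{Kora}.
By the same steps for Kora: q_{Kora} = 158.5 − 0.5q_{Nadir}.
Plugging q_{Kora} into Nadir's best response: q_{Nadir} = 159.5 − 0.5(158.5 − 0.5q_{Nadir}) ⇒ 0.75q_{Nadir} = 80.25, so q_{Nadir} = 107.
Then q_{Kora} = 158.5 − 0.5·107 = 105.
Equilibrium price: P = 396 − 212 = 184.

184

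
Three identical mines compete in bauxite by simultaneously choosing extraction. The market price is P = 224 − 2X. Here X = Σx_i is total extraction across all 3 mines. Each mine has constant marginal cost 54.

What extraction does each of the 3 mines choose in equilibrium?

21.25

A representative mine's profit is π_i = x_i(224 − 2X) − 54x_i, with X = x_i + Σ_{j≠i} x_j.
First-order condition: 170 − 4x_i − 2Σ_{j≠i} x_j = 0.
Imposing symmetry (x_j = x for all j) turns Σ_{j≠i} x_j into 2x, so 170 = 8x and x = 21.25.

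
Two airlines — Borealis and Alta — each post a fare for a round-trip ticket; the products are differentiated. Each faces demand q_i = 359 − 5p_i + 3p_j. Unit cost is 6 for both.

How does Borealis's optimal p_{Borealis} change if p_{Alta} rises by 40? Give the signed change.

Borealis's profit: π = (p_{Borealis} − 6)(359 − 5p_{Borealis} + 3p_{Alta}).
∂π/∂p_{Borealis} = 389 − 10p_{Borealis} + 3p_{Alta} = 0 ⇒ p_{Borealis} = 38.9 + 0.3p_{Alta}.
The reaction-function slope is 0.3, so a 40-unit rise in p_{Alta} moves p_{Borealis} by 0.3 × 40 = 12. Borealis's best response rises — the actions are strategic complements.

12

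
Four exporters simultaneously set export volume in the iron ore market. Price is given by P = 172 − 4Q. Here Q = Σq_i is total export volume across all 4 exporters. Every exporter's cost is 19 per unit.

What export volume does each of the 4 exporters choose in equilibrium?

A representative exporter's profit is π_i = q_i(172 − 4Q) − 19q_i, with Q = q_i + Σ_{j≠i} q_j.
First-order condition: 153 − 8q_i − 4Σ_{j≠i} q_j = 0.
In a symmetric equilibrium every exporter chooses the same q, so Σ_{j≠i} q_j = 3q. The condition becomes 153 − 20q = 0, giving q = 153/20 = 7.65.

7.65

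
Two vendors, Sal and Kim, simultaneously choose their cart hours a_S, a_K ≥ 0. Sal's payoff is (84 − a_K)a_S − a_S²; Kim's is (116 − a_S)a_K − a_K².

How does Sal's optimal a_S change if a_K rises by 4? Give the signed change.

-2

Expanding Sal's payoff: 84a_S − a_Ka_S − a_S².
∂π/∂a_S = 84 − a_K − 2a_S = 0, so a_S = 42 − 0.5a_K.
The reaction-function slope is −0.5, so a 4-unit rise in a_K moves a_S by −0.5 × 4 = −2. Sal's best response falls — the actions are strategic substitutes.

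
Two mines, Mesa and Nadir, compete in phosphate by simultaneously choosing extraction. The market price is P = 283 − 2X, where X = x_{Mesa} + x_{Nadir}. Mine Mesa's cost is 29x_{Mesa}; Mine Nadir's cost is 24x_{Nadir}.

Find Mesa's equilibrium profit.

Mine Mesa's profit: π = x_{Mesa}(283 − 2(x_{Mesa} + x_{Nadir})) − 29x_{Mesa}.
∂π/∂x_{Mesa} = 254 − 4x_{Mesa} − 2x_{Nadir} = 0, so x_{Mesa} = 63.5 − 0.5x_{Nadir}.
By the same steps for Nadir: x_{Nadir} = 64.75 − 0.5x_{Mesa}.
Substituting the second reaction function into the first: x_{Mesa} = 63.5 − 0.5(64.75 − 0.5x_{Mesa}), which gives 0.75x_{Mesa} = 31.125 ⇒ x_{Mesa} = 41.5.
Then x_{Nadir} = 64.75 − 0.5·41.5 = 44.
Price P = 283 − 2·85.5 = 112.
Mesa's profit: (112 − 29)·41.5 = 3444.5.

3444.5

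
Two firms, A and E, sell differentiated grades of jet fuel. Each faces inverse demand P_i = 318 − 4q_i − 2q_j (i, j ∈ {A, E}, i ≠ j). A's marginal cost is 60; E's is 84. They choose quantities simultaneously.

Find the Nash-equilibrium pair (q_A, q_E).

26.6, 22.6

Firm A's profit: π = q_A(318 − 4q_A − 2q_E) − 60q_A.
∂π/∂q_A = 258 − 8q_A − 2q_E = 0 ⇒ q_A = 32.25 − 0.25q_E.
Similarly q_E = 29.25 − 0.25q_A.
Plugging q_E into A's best response: q_A = 32.25 − 0.25(29.25 − 0.25q_A) ⇒ 0.9375q_A = 24.9375, so q_A = 26.6.
Then q_E = 29.25 − 0.25·26.6 = 22.6.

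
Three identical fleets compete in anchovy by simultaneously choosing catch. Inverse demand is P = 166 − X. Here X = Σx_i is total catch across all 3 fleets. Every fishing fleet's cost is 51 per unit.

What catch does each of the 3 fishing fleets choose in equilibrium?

A representative fishing fleet's profit is π_i = x_i(166 − X) − 51x_i, with X = x_i + Σ_{j≠i} x_j.
First-order condition: 115 − 2x_i − Σ_{j≠i} x_j = 0.
In a symmetric equilibrium every fishing fleet chooses the same x, so Σ_{j≠i} x_j = 2x. The condition becomes 115 − 4x = 0, giving x = 115/4 = 28.75.

28.75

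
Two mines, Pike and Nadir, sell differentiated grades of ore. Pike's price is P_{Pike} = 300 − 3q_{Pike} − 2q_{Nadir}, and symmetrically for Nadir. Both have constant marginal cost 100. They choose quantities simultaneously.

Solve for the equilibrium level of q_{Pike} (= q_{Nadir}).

Mine Pike's profit: π = q_{Pike}(300 − 3q_{Pike} − 2q_{Nadir}) − 100q_{Pike}.
∂π/∂q_{Pike} = 200 − 6q_{Pike} − 2q_{Nadir} = 0 ⇒ q_{Pike} = 100/3 − (1/3)q_{Nadir}.
The game is symmetric, so in equilibrium q_{Nadir} = q_{Pike}: the reaction function gives (4/3)q_{Pike} = 100/3, hence q_{Pike} = 25.

25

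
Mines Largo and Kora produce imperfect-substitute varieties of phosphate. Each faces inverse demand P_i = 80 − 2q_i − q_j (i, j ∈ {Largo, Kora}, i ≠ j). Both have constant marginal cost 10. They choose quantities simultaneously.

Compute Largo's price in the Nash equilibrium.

Mine Largo's profit: π = q_{Largo}(80 − 2q_{Largo} − q_{Kora}) − 10q_{Largo}.
∂π/∂q_{Largo} = 70 − 4q_{Largo} − q_{Kora} = 0 ⇒ q_{Largo} = 17.5 − 0.25q_{Kora}.
By symmetry q_{Kora} = q_{Largo}; substituting into the reaction function, 1.25q_{Largo} = 17.5 and q_{Largo} = 14.
P_{Largo} = 80 − 2·14 − 14 = 38.

38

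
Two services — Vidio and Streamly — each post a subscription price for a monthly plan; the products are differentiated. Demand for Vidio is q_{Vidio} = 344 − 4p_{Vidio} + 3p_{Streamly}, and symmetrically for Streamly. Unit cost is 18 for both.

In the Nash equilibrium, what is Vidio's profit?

Vidio's profit: π = (p_{Vidio} − 18)(344 − 4p_{Vidio} + 3p_{Streamly}).
∂π/∂p_{Vidio} = 416 − 8p_{Vidio} + 3p_{Streamly} = 0 ⇒ p_{Vidio} = 52 + 0.375p_{Streamly}.
The game is symmetric, so in equilibrium p_{Streamly} = p_{Vidio}: the reaction function gives 0.625p_{Vidio} = 52, hence p_{Vidio} = 83.2.
q_{Vidio} = 344 − 4·83.2 + 3·83.2 = 260.8.
Profit = (83.2 − 18)·260.8 = 17004.16.

17004.16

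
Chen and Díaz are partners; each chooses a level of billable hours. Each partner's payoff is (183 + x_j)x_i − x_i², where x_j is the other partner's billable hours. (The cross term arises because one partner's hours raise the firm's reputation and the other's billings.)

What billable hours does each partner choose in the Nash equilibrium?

183

Chen's payoff is (183 + x_D)x_C − x_C².
∂π/∂x_C = 183 + x_D − 2x_C = 0, so x_C = 91.5 + 0.5x_D.
The game is symmetric, so in equilibrium x_D = x_C: the reaction function gives 0.5x_C = 91.5, hence x_C = 183.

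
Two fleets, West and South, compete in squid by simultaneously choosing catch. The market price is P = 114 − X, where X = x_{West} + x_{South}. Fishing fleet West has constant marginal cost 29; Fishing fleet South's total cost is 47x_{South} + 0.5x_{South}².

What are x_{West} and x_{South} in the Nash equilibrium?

37.6, 9.8

Fishing fleet West's profit: π = x_{West}(114 − (x_{West} + x_{South})) − 29x_{West}.
∂π/∂x_{West} = 85 − 2x_{West} − x_{South} = 0, so x_{West} = 42.5 − 0.5x_{South}.
For South: ∂π/∂x_{South} = 67 − 3x_{South} − x_{West} = 0 ⇒ x_{South} = 67/3 − (1/3)x_{West}.
Solving the two reaction functions simultaneously: (1 − (−0.5)(−1/3))x_{West} = 42.5 − 0.5·(67/3), so (5/6)x_{West} = 94/3 and x_{West} = 37.6.
Then x_{South} = 67/3 − (1/3)·37.6 = 9.8.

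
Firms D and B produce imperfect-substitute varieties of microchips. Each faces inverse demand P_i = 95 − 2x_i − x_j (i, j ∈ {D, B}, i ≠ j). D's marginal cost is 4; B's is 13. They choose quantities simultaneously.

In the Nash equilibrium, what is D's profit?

706.88

Firm D's profit: π = x_D(95 − 2x_D − x_B) − 4x_D.
∂π/∂x_D = 91 − 4x_D − x_B = 0 ⇒ x_D = 22.75 − 0.25x_B.
Similarly x_B = 20.5 − 0.25x_D.
Plugging x_B into D's best response: x_D = 22.75 − 0.25(20.5 − 0.25x_D) ⇒ 0.9375x_D = 17.625, so x_D = 18.8.
Then x_B = 20.5 − 0.25·18.8 = 15.8.
P_D = 95 − 2·18.8 − 15.8 = 41.6.
Profit = (41.6 − 4)·18.8 = 706.88.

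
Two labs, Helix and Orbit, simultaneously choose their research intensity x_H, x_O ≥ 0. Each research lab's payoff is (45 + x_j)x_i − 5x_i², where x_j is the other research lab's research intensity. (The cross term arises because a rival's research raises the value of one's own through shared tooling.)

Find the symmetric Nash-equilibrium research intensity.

Helix's payoff is (45 + x_O)x_H − 5x_H².
∂π/∂x_H = 45 + x_O − 10x_H = 0, so x_H = 4.5 + 0.1x_O.
By symmetry x_O = x_H; substituting into the reaction function, 0.9x_H = 4.5 and x_H = 5.

5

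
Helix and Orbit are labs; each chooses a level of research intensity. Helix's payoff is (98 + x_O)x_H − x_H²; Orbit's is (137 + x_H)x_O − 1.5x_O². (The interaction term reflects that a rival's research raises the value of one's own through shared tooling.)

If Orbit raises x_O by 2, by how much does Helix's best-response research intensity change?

Expanding Helix's payoff: 98x_H + x_Ox_H − x_H².
∂π/∂x_H = 98 + x_O − 2x_H = 0, so x_H = 49 + 0.5x_O.
The reaction-function slope is 0.5, so a 2-unit rise in x_O moves x_H by 0.5 × 2 = 1. Helix's best response rises — the actions are strategic complements.

1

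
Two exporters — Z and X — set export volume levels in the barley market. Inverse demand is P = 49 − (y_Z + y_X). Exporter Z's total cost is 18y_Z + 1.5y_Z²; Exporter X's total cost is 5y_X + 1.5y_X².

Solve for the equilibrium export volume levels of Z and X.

Exporter Z's profit: π = y_Z(49 − (y_Z + y_X)) − 18y_Z − 1.5y_Z².
∂π/∂y_Z = 31 − 5y_Z − y_X = 0, so y_Z = 6.2 − 0.2y_X.
By the same steps for X: y_X = 8.8 − 0.2y_Z.
Substituting the second reaction function into the first: y_Z = 6.2 − 0.2(8.8 − 0.2y_Z), which gives 0.96y_Z = 4.44 ⇒ y_Z = 4.625.
Then y_X = 8.8 − 0.2·4.625 = 7.875.

4.625, 7.875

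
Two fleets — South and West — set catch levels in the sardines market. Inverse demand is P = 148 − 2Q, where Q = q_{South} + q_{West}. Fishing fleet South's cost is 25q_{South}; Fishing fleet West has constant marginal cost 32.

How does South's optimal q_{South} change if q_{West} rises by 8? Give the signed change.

-4

Fishing fleet South's profit: π = q_{South}(148 − 2(q_{South} + q_{West})) − 25q_{South}.
∂π/∂q_{South} = 123 − 4q_{South} − 2q_{West} = 0, so q_{South} = 30.75 − 0.5q_{West}.
The reaction-function slope is −0.5, so an 8-unit rise in q_{West} moves q_{South} by −0.5 × 8 = −4. South's best response falls — the actions are strategic substitutes.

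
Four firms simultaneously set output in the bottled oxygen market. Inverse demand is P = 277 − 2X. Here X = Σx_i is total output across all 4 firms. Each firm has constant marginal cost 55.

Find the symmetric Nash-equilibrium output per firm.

22.2

A representative firm's profit is π_i = x_i(277 − 2X) − 55x_i, with X = x_i + Σ_{j≠i} x_j.
First-order condition: 222 − 4x_i − 2Σ_{j≠i} x_j = 0.
Imposing symmetry (x_j = x for all j) turns Σ_{j≠i} x_j into 3x, so 222 = 10x and x = 22.2.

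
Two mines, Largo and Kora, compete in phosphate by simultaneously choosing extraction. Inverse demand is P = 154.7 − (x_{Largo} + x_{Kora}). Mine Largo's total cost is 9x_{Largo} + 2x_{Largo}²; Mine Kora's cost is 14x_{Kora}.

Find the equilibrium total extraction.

Mine Largo's profit: π = x_{Largo}(154.7 − (x_{Largo} + x_{Kora})) − 9x_{Largo} − 2x_{Largo}².
∂π/∂x_{Largo} = 145.7 − 6x_{Largo} − x_{Kora} = 0, so x_{Largo} = 1457/60 − (1/6)x_{Kora}.
For Kora: ∂π/∂x_{Kora} = 140.7 − 2x_{Kora} − x_{Largo} = 0 ⇒ x_{Kora} = 70.35 − 0.5x_{Largo}.
Plugging x_{Kora} into Largo's best response: x_{Largo} = 1457/60 − (1/6)(70.35 − 0.5x_{Largo}) ⇒ (11/12)x_{Largo} = 1507/120, so x_{Largo} = 13.7.
Then x_{Kora} = 70.35 − 0.5·13.7 = 63.5.
Total extraction: 13.7 + 63.5 = 77.2.

77.2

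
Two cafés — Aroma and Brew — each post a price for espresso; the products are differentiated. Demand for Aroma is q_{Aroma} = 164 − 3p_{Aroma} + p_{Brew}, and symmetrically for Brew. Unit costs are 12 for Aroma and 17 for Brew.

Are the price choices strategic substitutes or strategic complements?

strategic complements

Aroma's profit: π = (p_{Aroma} − 12)(164 − 3p_{Aroma} + p_{Brew}).
∂π/∂p_{Aroma} = 200 − 6p_{Aroma} + p_{Brew} = 0 ⇒ p_{Aroma} = 100/3 + (1/6)p_{Brew}.
The best-response slope dp_{Aroma}/dp_{Brew} = 1/6 > 0: the reaction function is upward-sloping, so the choices are strategic complements.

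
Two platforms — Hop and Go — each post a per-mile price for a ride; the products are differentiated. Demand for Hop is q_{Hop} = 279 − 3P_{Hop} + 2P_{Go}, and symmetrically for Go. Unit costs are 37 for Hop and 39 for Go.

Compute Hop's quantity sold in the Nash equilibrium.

Hop's profit: π = (P_{Hop} − 37)(279 − 3P_{Hop} + 2P_{Go}).
∂π/∂P_{Hop} = 390 − 6P_{Hop} + 2P_{Go} = 0 ⇒ P_{Hop} = 65 + (1/3)P_{Go}.
Similarly P_{Go} = 66 + (1/3)P_{Hop}.
Plugging P_{Go} into Hop's best response: P_{Hop} = 65 + (1/3)(66 + (1/3)P_{Hop}) ⇒ (8/9)P_{Hop} = 87, so P_{Hop} = 97.875.
Then P_{Go} = 66 + (1/3)·97.875 = 98.625.
q_{Hop} = 279 − 3·97.875 + 2·98.625 = 182.625.

182.625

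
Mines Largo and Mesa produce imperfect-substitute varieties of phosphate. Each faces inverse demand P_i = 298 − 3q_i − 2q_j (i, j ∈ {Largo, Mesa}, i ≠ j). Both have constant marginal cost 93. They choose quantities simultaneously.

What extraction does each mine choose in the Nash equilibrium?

25.625

Mine Largo's profit: π = q_{Largo}(298 − 3q_{Largo} − 2q_{Mesa}) − 93q_{Largo}.
∂π/∂q_{Largo} = 205 − 6q_{Largo} − 2q_{Mesa} = 0 ⇒ q_{Largo} = 205/6 − (1/3)q_{Mesa}.
The game is symmetric, so in equilibrium q_{Mesa} = q_{Largo}: the reaction function gives (4/3)q_{Largo} = 205/6, hence q_{Largo} = 25.625.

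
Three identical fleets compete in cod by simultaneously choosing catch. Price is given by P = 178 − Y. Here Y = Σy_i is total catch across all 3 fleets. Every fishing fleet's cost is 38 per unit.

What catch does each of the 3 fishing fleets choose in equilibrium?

35

A representative fishing fleet's profit is π_i = y_i(178 − Y) − 38y_i, with Y = y_i + Σ_{j≠i} y_j.
First-order condition: 140 − 2y_i − Σ_{j≠i} y_j = 0.
With identical fishing fleets, set every y_j = y: then 140 − 2y − 2y = 0, i.e. y = 140/4 = 35.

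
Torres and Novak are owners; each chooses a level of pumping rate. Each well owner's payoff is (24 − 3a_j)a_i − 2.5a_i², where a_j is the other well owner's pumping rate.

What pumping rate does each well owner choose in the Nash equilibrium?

3

Torres's payoff is (24 − 3a_N)a_T − 2.5a_T².
∂π/∂a_T = 24 − 3a_N − 5a_T = 0, so a_T = 4.8 − 0.6a_N.
By symmetry a_N = a_T; substituting into the reaction function, 1.6a_T = 4.8 and a_T = 3.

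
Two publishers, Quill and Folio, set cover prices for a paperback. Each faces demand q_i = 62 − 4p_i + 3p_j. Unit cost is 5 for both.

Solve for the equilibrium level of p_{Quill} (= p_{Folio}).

16.4

Quill's profit: π = (p_{Quill} − 5)(62 − 4p_{Quill} + 3p_{Folio}).
∂π/∂p_{Quill} = 82 − 8p_{Quill} + 3p_{Folio} = 0 ⇒ p_{Quill} = 10.25 + 0.375p_{Folio}.
By symmetry p_{Folio} = p_{Quill}; substituting into the reaction function, 0.625p_{Quill} = 10.25 and p_{Quill} = 16.4.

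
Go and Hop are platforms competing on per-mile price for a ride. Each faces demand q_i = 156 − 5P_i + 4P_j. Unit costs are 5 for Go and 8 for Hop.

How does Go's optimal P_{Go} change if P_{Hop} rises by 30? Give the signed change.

Go's profit: π = (P_{Go} − 5)(156 − 5P_{Go} + 4P_{Hop}).
∂π/∂P_{Go} = 181 − 10P_{Go} + 4P_{Hop} = 0 ⇒ P_{Go} = 18.1 + 0.4P_{Hop}.
The reaction-function slope is 0.4, so a 30-unit rise in P_{Hop} moves P_{Go} by 0.4 × 30 = 12. Go's best response rises — the actions are strategic complements.

12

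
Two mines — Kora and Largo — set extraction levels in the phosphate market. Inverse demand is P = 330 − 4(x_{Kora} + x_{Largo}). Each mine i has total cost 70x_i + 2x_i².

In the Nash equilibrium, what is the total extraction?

32.5

Mine Kora's profit: π = x_{Kora}(330 − 4(x_{Kora} + x_{Largo})) − 70x_{Kora} − 2x_{Kora}².
∂π/∂x_{Kora} = 260 − 12x_{Kora} − 4x_{Largo} = 0, so x_{Kora} = 65/3 − (1/3)x_{Largo}.
By symmetry x_{Largo} = x_{Kora}; substituting into the reaction function, (4/3)x_{Kora} = 65/3 and x_{Kora} = 16.25.
Total extraction: 16.25 + 16.25 = 32.5.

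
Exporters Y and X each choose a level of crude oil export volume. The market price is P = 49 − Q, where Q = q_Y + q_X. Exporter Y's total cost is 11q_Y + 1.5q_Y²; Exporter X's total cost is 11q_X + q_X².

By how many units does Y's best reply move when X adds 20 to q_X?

Exporter Y's profit: π = q_Y(49 − (q_Y + q_X)) − 11q_Y − 1.5q_Y².
∂π/∂q_Y = 38 − 5q_Y − q_X = 0, so q_Y = 7.6 − 0.2q_X.
The reaction-function slope is −0.2, so a 20-unit rise in q_X moves q_Y by −0.2 × 20 = −4. Y's best response falls — the actions are strategic substitutes.

-4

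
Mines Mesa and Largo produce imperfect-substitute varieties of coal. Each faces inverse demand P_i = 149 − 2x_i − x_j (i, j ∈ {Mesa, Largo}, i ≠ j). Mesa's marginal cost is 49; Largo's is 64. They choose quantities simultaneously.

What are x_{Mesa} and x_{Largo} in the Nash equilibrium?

Mine Mesa's profit: π = x_{Mesa}(149 − 2x_{Mesa} − x_{Largo}) − 49x_{Mesa}.
∂π/∂x_{Mesa} = 100 − 4x_{Mesa} − x_{Largo} = 0 ⇒ x_{Mesa} = 25 − 0.25x_{Largo}.
Similarly x_{Largo} = 21.25 − 0.25x_{Mesa}.
Substituting the second reaction function into the first: x_{Mesa} = 25 − 0.25(21.25 − 0.25x_{Mesa}), which gives 0.9375x_{Mesa} = 19.6875 ⇒ x_{Mesa} = 21.
Then x_{Largo} = 21.25 − 0.25·21 = 16.

21, 16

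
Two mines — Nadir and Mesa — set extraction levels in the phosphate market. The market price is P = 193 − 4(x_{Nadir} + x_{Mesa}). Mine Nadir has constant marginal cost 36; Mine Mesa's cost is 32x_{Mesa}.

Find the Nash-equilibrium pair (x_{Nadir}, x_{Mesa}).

Mine Nadir's profit: π = x_{Nadir}(193 − 4(x_{Nadir} + x_{Mesa})) − 36x_{Nadir}.
∂π/∂x_{Nadir} = 157 − 8x_{Nadir} − 4x_{Mesa} = 0, so x_{Nadir} = 19.625 − 0.5x_{Mesa}.
By the same steps for Mesa: x_{Mesa} = 20.125 − 0.5x_{Nadir}.
Plugging x_{Mesa} into Nadir's best response: x_{Nadir} = 19.625 − 0.5(20.125 − 0.5x_{Nadir}) ⇒ 0.75x_{Nadir} = 9.5625, so x_{Nadir} = 12.75.
Then x_{Mesa} = 20.125 − 0.5·12.75 = 13.75.

12.75, 13.75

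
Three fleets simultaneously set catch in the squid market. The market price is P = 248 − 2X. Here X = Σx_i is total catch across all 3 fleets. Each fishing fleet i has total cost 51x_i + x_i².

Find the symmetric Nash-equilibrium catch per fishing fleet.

19.7

A representative fishing fleet's profit is π_i = x_i(248 − 2X) − 51x_i − x_i², with X = x_i + Σ_{j≠i} x_j.
First-order condition: 197 − 6x_i − 2Σ_{j≠i} x_j = 0.
Imposing symmetry (x_j = x for all j) turns Σ_{j≠i} x_j into 2x, so 197 = 10x and x = 19.7.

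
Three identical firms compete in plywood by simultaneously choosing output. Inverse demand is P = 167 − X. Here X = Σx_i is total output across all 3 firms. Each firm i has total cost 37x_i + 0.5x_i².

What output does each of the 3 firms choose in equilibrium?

A representative firm's profit is π_i = x_i(167 − X) − 37x_i − 0.5x_i², with X = x_i + Σ_{j≠i} x_j.
First-order condition: 130 − 3x_i − Σ_{j≠i} x_j = 0.
With identical firms, set every x_j = x: then 130 − 3x − 2x = 0, i.e. x = 130/5 = 26.

26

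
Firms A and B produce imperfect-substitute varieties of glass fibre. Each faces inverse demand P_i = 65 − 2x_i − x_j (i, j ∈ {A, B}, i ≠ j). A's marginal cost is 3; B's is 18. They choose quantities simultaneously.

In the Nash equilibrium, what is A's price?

29.8

Firm A's profit: π = x_A(65 − 2x_A − x_B) − 3x_A.
∂π/∂x_A = 62 − 4x_A − x_B = 0 ⇒ x_A = 15.5 − 0.25x_B.
Similarly x_B = 11.75 − 0.25x_A.
Solving the two reaction functions simultaneously: (1 − (−0.25)(−0.25))x_A = 15.5 − 0.25·11.75, so 0.9375x_A = 12.5625 and x_A = 13.4.
Then x_B = 11.75 − 0.25·13.4 = 8.4.
P_A = 65 − 2·13.4 − 8.4 = 29.8.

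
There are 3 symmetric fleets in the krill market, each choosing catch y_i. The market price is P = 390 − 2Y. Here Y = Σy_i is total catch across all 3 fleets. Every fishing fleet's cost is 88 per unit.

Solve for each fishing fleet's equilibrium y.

37.75

A representative fishing fleet's profit is π_i = y_i(390 − 2Y) − 88y_i, with Y = y_i + Σ_{j≠i} y_j.
First-order condition: 302 − 4y_i − 2Σ_{j≠i} y_j = 0.
Imposing symmetry (y_j = y for all j) turns Σ_{j≠i} y_j into 2y, so 302 = 8y and y = 37.75.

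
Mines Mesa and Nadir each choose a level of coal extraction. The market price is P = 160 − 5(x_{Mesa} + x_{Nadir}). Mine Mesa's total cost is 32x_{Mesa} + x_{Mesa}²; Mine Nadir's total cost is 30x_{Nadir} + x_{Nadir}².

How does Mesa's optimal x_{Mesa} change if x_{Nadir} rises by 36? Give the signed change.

-15

Mine Mesa's profit: π = x_{Mesa}(160 − 5(x_{Mesa} + x_{Nadir})) − 32x_{Mesa} − x_{Mesa}².
∂π/∂x_{Mesa} = 128 − 12x_{Mesa} − 5x_{Nadir} = 0, so x_{Mesa} = 32/3 − (5/12)x_{Nadir}.
The reaction-function slope is −5/12, so a 36-unit rise in x_{Nadir} moves x_{Mesa} by −5/12 × 36 = −15. Mesa's best response falls — the actions are strategic substitutes.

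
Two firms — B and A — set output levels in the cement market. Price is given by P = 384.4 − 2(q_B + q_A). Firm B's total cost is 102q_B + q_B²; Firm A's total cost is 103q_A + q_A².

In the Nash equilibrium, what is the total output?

70.475

Firm B's profit: π = q_B(384.4 − 2(q_B + q_A)) − 102q_B − q_B².
∂π/∂q_B = 282.4 − 6q_B − 2q_A = 0, so q_B = 706/15 − (1/3)q_A.
By the same steps for A: q_A = 46.9 − (1/3)q_B.
Plugging q_A into B's best response: q_B = 706/15 − (1/3)(46.9 − (1/3)q_B) ⇒ (8/9)q_B = 943/30, so q_B = 35.3625.
Then q_A = 46.9 − (1/3)·35.3625 = 35.1125.
Total output: 35.3625 + 35.1125 = 70.475.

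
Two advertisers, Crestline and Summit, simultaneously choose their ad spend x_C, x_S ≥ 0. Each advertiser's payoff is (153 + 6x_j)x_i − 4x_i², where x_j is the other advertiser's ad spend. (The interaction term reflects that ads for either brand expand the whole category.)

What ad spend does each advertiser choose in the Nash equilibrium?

Crestline's payoff is (153 + 6x_S)x_C − 4x_C².
∂π/∂x_C = 153 + 6x_S − 8x_C = 0, so x_C = 19.125 + 0.75x_S.
The game is symmetric, so in equilibrium x_S = x_C: the reaction function gives 0.25x_C = 19.125, hence x_C = 76.5.

76.5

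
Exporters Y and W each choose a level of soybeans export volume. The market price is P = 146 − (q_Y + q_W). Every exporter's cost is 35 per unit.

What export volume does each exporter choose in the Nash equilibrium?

37

Exporter Y's profit: π = q_Y(146 − (q_Y + q_W)) − 35q_Y.
∂π/∂q_Y = 111 − 2q_Y − q_W = 0, so q_Y = 55.5 − 0.5q_W.
The game is symmetric, so in equilibrium q_W = q_Y: the reaction function gives 1.5q_Y = 55.5, hence q_Y = 37.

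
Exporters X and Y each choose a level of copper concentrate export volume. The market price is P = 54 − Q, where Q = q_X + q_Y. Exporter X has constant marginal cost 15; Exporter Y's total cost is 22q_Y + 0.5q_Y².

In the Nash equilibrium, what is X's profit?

289

Exporter X's profit: π = q_X(54 − (q_X + q_Y)) − 15q_X.
∂π/∂q_X = 39 − 2q_X − q_Y = 0, so q_X = 19.5 − 0.5q_Y.
For Y: ∂π/∂q_Y = 32 − 3q_Y − q_X = 0 ⇒ q_Y = 32/3 − (1/3)q_X.
Plugging q_Y into X's best response: q_X = 19.5 − 0.5(32/3 − (1/3)q_X) ⇒ (5/6)q_X = 85/6, so q_X = 17.
Then q_Y = 32/3 − (1/3)·17 = 5.
Price P = 54 − 22 = 32.
X's profit: (32 − 15)·17 = 289.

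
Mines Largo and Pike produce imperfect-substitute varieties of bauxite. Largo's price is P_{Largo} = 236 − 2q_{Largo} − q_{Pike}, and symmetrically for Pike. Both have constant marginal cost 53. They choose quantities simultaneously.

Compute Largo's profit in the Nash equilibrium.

Mine Largo's profit: π = q_{Largo}(236 − 2q_{Largo} − q_{Pike}) − 53q_{Largo}.
∂π/∂q_{Largo} = 183 − 4q_{Largo} − q_{Pike} = 0 ⇒ q_{Largo} = 45.75 − 0.25q_{Pike}.
By symmetry q_{Pike} = q_{Largo}; substituting into the reaction function, 1.25q_{Largo} = 45.75 and q_{Largo} = 36.6.
P_{Largo} = 236 − 2·36.6 − 36.6 = 126.2.
Profit = (126.2 − 53)·36.6 = 2679.12.

2679.12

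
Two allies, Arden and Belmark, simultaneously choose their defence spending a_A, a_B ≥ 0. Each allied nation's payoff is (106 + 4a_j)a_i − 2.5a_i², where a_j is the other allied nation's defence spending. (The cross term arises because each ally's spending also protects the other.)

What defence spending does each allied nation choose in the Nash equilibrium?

106

Arden's payoff is (106 + 4a_B)a_A − 2.5a_A².
∂π/∂a_A = 106 + 4a_B − 5a_A = 0, so a_A = 21.2 + 0.8a_B.
Setting a_A = a_B in the reaction function: a_A = 21.2 + 0.8a_A, so a_A = 21.2 / 0.2 = 106.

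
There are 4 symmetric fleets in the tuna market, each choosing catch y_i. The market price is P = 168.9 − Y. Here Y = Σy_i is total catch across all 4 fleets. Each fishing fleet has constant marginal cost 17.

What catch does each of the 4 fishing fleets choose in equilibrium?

A representative fishing fleet's profit is π_i = y_i(168.9 − Y) − 17y_i, with Y = y_i + Σ_{j≠i} y_j.
First-order condition: 151.9 − 2y_i − Σ_{j≠i} y_j = 0.
In a symmetric equilibrium every fishing fleet chooses the same y, so Σ_{j≠i} y_j = 3y. The condition becomes 151.9 − 5y = 0, giving y = 151.9/5 = 30.38.

30.38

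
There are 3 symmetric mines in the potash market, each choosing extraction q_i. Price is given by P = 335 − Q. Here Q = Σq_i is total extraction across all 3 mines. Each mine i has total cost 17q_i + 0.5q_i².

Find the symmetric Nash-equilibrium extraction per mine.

63.6

A representative mine's profit is π_i = q_i(335 − Q) − 17q_i − 0.5q_i², with Q = q_i + Σ_{j≠i} q_j.
First-order condition: 318 − 3q_i − Σ_{j≠i} q_j = 0.
In a symmetric equilibrium every mine chooses the same q, so Σ_{j≠i} q_j = 2q. The condition becomes 318 − 5q = 0, giving q = 318/5 = 63.6.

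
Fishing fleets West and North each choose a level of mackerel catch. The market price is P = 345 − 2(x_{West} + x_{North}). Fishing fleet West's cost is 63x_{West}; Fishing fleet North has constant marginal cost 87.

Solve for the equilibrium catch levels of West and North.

51, 39

Fishing fleet West's profit: π = x_{West}(345 − 2(x_{West} + x_{North})) − 63x_{West}.
∂π/∂x_{West} = 282 − 4x_{West} − 2x_{North} = 0, so x_{West} = 70.5 − 0.5x_{North}.
By the same steps for North: x_{North} = 64.5 − 0.5x_{West}.
Substituting the second reaction function into the first: x_{West} = 70.5 − 0.5(64.5 − 0.5x_{West}), which gives 0.75x_{West} = 38.25 ⇒ x_{West} = 51.
Then x_{North} = 64.5 − 0.5·51 = 39.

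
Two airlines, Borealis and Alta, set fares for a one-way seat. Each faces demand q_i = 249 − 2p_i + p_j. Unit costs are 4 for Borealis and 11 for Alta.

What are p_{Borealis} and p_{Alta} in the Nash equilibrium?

Borealis's profit: π = (p_{Borealis} − 4)(249 − 2p_{Borealis} + p_{Alta}).
∂π/∂p_{Borealis} = 257 − 4p_{Borealis} + p_{Alta} = 0 ⇒ p_{Borealis} = 64.25 + 0.25p_{Alta}.
Similarly p_{Alta} = 67.75 + 0.25p_{Borealis}.
Solving the two reaction functions simultaneously: (1 − (0.25)(0.25))p_{Borealis} = 64.25 + 0.25·67.75, so 0.9375p_{Borealis} = 81.1875 and p_{Borealis} = 86.6.
Then p_{Alta} = 67.75 + 0.25·86.6 = 89.4.

86.6, 89.4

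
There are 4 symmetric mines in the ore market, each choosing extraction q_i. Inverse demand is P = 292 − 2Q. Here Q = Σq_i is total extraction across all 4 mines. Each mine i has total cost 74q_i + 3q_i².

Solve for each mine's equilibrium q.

13.625

A representative mine's profit is π_i = q_i(292 − 2Q) − 74q_i − 3q_i², with Q = q_i + Σ_{j≠i} q_j.
First-order condition: 218 − 10q_i − 2Σ_{j≠i} q_j = 0.
With identical mines, set every q_j = q: then 218 − 10q − 6q = 0, i.e. q = 218/16 = 13.625.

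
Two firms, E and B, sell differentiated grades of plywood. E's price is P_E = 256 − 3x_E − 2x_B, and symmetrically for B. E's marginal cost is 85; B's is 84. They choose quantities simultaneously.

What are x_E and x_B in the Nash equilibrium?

Firm E's profit: π = x_E(256 − 3x_E − 2x_B) − 85x_E.
∂π/∂x_E = 171 − 6x_E − 2x_B = 0 ⇒ x_E = 28.5 − (1/3)x_B.
Similarly x_B = 86/3 − (1/3)x_E.
Substituting the second reaction function into the first: x_E = 28.5 − (1/3)(86/3 − (1/3)x_E), which gives (8/9)x_E = 341/18 ⇒ x_E = 21.3125.
Then x_B = 86/3 − (1/3)·21.3125 = 21.5625.

21.3125, 21.5625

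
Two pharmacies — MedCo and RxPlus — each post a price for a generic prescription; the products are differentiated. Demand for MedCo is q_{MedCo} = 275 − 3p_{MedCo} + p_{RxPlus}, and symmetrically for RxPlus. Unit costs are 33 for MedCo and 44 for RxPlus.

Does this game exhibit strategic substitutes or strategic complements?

MedCo's profit: π = (p_{MedCo} − 33)(275 − 3p_{MedCo} + p_{RxPlus}).
∂π/∂p_{MedCo} = 374 − 6p_{MedCo} + p_{RxPlus} = 0 ⇒ p_{MedCo} = 187/3 + (1/6)p_{RxPlus}.
The best-response slope dp_{MedCo}/dp_{RxPlus} = 1/6 > 0: the reaction function is upward-sloping, so the choices are strategic complements.

strategic complements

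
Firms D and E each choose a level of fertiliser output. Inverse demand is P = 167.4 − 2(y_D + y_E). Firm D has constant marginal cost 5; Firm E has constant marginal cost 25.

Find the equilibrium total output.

Firm D's profit: π = y_D(167.4 − 2(y_D + y_E)) − 5y_D.
∂π/∂y_D = 162.4 − 4y_D − 2y_E = 0, so y_D = 40.6 − 0.5y_E.
By the same steps for E: y_E = 35.6 − 0.5y_D.
Substituting the second reaction function into the first: y_D = 40.6 − 0.5(35.6 − 0.5y_D), which gives 0.75y_D = 22.8 ⇒ y_D = 30.4.
Then y_E = 35.6 − 0.5·30.4 = 20.4.
Total output: 30.4 + 20.4 = 50.8.

50.8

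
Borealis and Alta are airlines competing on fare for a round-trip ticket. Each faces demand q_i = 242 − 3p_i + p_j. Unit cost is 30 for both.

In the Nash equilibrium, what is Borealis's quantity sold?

109.2

Borealis's profit: π = (p_{Borealis} − 30)(242 − 3p_{Borealis} + p_{Alta}).
∂π/∂p_{Borealis} = 332 − 6p_{Borealis} + p_{Alta} = 0 ⇒ p_{Borealis} = 166/3 + (1/6)p_{Alta}.
Setting p_{Borealis} = p_{Alta} in the reaction function: p_{Borealis} = 166/3 + (1/6)p_{Borealis}, so p_{Borealis} = (166/3) / (5/6) = 66.4.
q_{Borealis} = 242 − 3·66.4 + 66.4 = 109.2.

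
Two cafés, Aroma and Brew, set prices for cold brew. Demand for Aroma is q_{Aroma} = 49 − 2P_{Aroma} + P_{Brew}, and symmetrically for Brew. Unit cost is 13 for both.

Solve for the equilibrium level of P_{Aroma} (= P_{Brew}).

Aroma's profit: π = (P_{Aroma} − 13)(49 − 2P_{Aroma} + P_{Brew}).
∂π/∂P_{Aroma} = 75 − 4P_{Aroma} + P_{Brew} = 0 ⇒ P_{Aroma} = 18.75 + 0.25P_{Brew}.
Setting P_{Aroma} = P_{Brew} in the reaction function: P_{Aroma} = 18.75 + 0.25P_{Aroma}, so P_{Aroma} = 18.75 / 0.75 = 25.

25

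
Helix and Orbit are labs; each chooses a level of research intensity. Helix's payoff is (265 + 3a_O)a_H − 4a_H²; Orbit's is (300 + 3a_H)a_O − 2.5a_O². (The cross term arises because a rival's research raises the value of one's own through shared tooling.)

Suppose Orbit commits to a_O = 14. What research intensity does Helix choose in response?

Expanding Helix's payoff: 265a_H + 3a_Oa_H − 4a_H².
∂π/∂a_H = 265 + 3a_O − 8a_H = 0, so a_H = 33.125 + 0.375a_O.
At a_O = 14: a_H = 33.125 + 0.375·14 = 38.375.

38.375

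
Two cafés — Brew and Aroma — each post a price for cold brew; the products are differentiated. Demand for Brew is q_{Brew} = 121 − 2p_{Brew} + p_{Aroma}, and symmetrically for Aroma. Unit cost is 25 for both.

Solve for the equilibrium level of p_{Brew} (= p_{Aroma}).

57

Brew's profit: π = (p_{Brew} − 25)(121 − 2p_{Brew} + p_{Aroma}).
∂π/∂p_{Brew} = 171 − 4p_{Brew} + p_{Aroma} = 0 ⇒ p_{Brew} = 42.75 + 0.25p_{Aroma}.
Setting p_{Brew} = p_{Aroma} in the reaction function: p_{Brew} = 42.75 + 0.25p_{Brew}, so p_{Brew} = 42.75 / 0.75 = 57.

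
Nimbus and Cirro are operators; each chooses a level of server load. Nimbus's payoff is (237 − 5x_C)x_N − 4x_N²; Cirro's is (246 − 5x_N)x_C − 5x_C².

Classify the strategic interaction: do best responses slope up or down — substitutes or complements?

Expanding Nimbus's payoff: 237x_N − 5x_Cx_N − 4x_N².
∂π/∂x_N = 237 − 5x_C − 8x_N = 0, so x_N = 29.625 − 0.625x_C.
The best-response slope dx_N/dx_C = −0.625 < 0: the reaction function is downward-sloping, so the choices are strategic substitutes.

strategic substitutes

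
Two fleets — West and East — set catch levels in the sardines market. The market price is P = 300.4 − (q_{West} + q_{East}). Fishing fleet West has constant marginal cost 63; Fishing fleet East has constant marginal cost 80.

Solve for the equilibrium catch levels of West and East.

84.8, 67.8

Fishing fleet West's profit: π = q_{West}(300.4 − (q_{West} + q_{East})) − 63q_{West}.
∂π/∂q_{West} = 237.4 − 2q_{West} − q_{East} = 0, so q_{West} = 118.7 − 0.5q_{East}.
By the same steps for East: q_{East} = 110.2 − 0.5q_{West}.
Plugging q_{East} into West's best response: q_{West} = 118.7 − 0.5(110.2 − 0.5q_{West}) ⇒ 0.75q_{West} = 63.6, so q_{West} = 84.8.
Then q_{East} = 110.2 − 0.5·84.8 = 67.8.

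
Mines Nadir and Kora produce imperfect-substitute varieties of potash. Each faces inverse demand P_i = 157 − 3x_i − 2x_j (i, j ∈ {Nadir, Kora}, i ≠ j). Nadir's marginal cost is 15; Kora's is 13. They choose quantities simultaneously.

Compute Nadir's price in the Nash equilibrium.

Mine Nadir's profit: π = x_{Nadir}(157 − 3x_{Nadir} − 2x_{Kora}) − 15x_{Nadir}.
∂π/∂x_{Nadir} = 142 − 6x_{Nadir} − 2x_{Kora} = 0 ⇒ x_{Nadir} = 71/3 − (1/3)x_{Kora}.
Similarly x_{Kora} = 24 − (1/3)x_{Nadir}.
Solving the two reaction functions simultaneously: (1 − (−1/3)(−1/3))x_{Nadir} = 71/3 − (1/3)·24, so (8/9)x_{Nadir} = 47/3 and x_{Nadir} = 17.625.
Then x_{Kora} = 24 − (1/3)·17.625 = 18.125.
P_{Nadir} = 157 − 3·17.625 − 2·18.125 = 67.875.

67.875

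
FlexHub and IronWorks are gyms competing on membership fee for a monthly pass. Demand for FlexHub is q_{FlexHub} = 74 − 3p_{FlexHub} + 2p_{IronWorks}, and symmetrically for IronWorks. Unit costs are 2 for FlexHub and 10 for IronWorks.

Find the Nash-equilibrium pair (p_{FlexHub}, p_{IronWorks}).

21.5, 24.5

FlexHub's profit: π = (p_{FlexHub} − 2)(74 − 3p_{FlexHub} + 2p_{IronWorks}).
∂π/∂p_{FlexHub} = 80 − 6p_{FlexHub} + 2p_{IronWorks} = 0 ⇒ p_{FlexHub} = 40/3 + (1/3)p_{IronWorks}.
Similarly p_{IronWorks} = 52/3 + (1/3)p_{FlexHub}.
Plugging p_{IronWorks} into FlexHub's best response: p_{FlexHub} = 40/3 + (1/3)(52/3 + (1/3)p_{FlexHub}) ⇒ (8/9)p_{FlexHub} = 172/9, so p_{FlexHub} = 21.5.
Then p_{IronWorks} = 52/3 + (1/3)·21.5 = 24.5.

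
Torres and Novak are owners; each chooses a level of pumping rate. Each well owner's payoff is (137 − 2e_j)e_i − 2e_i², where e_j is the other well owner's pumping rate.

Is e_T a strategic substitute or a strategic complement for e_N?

Torres's payoff is (137 − 2e_N)e_T − 2e_T².
∂π/∂e_T = 137 − 2e_N − 4e_T = 0, so e_T = 34.25 − 0.5e_N.
The best-response slope de_T/de_N = −0.5 < 0: the reaction function is downward-sloping, so the choices are strategic substitutes.

strategic substitutes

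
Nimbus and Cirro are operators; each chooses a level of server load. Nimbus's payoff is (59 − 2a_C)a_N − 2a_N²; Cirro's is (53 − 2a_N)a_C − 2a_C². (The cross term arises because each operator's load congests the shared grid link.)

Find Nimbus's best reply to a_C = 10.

Expanding Nimbus's payoff: 59a_N − 2a_Ca_N − 2a_N².
∂π/∂a_N = 59 − 2a_C − 4a_N = 0, so a_N = 14.75 − 0.5a_C.
At a_C = 10: a_N = 14.75 − 0.5·10 = 9.75.

9.75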